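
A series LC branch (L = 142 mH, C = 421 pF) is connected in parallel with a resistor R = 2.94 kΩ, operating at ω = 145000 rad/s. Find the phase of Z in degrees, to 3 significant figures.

34.9°

X_L = ωL = 20600 Ω
X_C = 1/(ωC) = 16400 Ω
Branch 1: Z₁ = R = 2940 Ω
Branch 2 (series LC): Z₂ = j(X_L − X_C) = j4210 Ω
Parallel: Z = Z₁Z₂/(Z₁+Z₂), |Z| = 2410 Ω, ∠Z = 34.9°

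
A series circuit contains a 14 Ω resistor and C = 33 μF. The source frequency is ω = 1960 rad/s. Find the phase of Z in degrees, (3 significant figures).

-47.8°

X_C = 1/(ωC) = 15.5 Ω
Z = 14.0 − j15.5 Ω
|Z| = √(14.0² + 15.5²) = 20.9 Ω
∠Z = arctan(-15.5/14.0) = -47.8°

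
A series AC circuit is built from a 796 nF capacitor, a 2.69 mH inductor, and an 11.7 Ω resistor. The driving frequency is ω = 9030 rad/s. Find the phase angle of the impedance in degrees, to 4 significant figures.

X_L = ωL = 24.29 Ω
X_C = 1/(ωC) = 139.1 Ω
Net reactance X = X_L − X_C = -114.8 Ω
Z = 11.70 − j114.8 Ω
|Z| = √(11.70² + 114.8²) = 115.4 Ω
∠Z = arctan(-114.8/11.70) = -84.18°

-84.18°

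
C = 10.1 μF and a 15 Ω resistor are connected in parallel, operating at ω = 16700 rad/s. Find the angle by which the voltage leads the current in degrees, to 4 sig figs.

X_C = 1/(ωC) = 5.929 Ω
Parallel: admittances add. Y = 1/R + jωC
Y = (0.06667 + j0.1687) S
|Y| = 0.1814 S → |Z| = 1/|Y| = 5.514 Ω, ∠Z = −∠Y = -68.43°

-68.43°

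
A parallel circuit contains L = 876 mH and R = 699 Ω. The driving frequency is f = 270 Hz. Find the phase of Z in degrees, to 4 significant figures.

25.19°

ω = 2πf = 1696 rad/s
X_L = ωL = 1486 Ω
Parallel: admittances add. Y = 1/R + 1/(jωL)
Y = (0.001431 − j0.0006729) S
|Y| = 0.001581 S → |Z| = 1/|Y| = 632.5 Ω, ∠Z = −∠Y = 25.19°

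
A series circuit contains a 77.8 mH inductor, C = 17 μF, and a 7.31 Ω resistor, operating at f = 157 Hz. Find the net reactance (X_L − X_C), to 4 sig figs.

17.12 Ω

ω = 2πf = 986.5 rad/s
X_L = ωL = 76.75 Ω
X_C = 1/(ωC) = 59.63 Ω
X = 76.75 − 59.63 = 17.12 Ω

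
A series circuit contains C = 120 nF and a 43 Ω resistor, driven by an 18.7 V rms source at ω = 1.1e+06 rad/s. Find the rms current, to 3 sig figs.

428 mA

X_C = 1/(ωC) = 7.58 Ω
Z = 43.0 − j7.58 Ω
|Z| = √(43.0² + 7.58²) = 43.7 Ω
I = V/|Z| = 18.7/43.7 = 428 mA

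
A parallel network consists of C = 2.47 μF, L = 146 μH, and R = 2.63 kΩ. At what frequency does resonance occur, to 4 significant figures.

8.381 kHz

ω₀ = 1/√(LC) = 1/√(0.000146 × 2.47e-06) = 52660 rad/s
f₀ = ω₀/(2π) = 8.381 kHz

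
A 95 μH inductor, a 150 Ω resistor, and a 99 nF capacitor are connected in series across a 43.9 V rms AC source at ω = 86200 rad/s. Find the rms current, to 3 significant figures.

237 mA

X_L = ωL = 8.19 Ω
X_C = 1/(ωC) = 117 Ω
Net reactance X = X_L − X_C = -109 Ω
Z = 150 − j109 Ω
|Z| = √(150² + 109²) = 185 Ω
I = V/|Z| = 43.9/185 = 237 mA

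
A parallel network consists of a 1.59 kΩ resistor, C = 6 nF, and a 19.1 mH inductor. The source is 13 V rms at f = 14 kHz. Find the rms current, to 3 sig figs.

8.22 mA

ω = 2πf = 87960 rad/s
X_L = ωL = 1680 Ω
X_C = 1/(ωC) = 1890 Ω
Parallel: admittances add. Y = 1/R + 1/(jωL) + jωC
Y = (0.000629 − j6.74e-05) S
|Y| = 0.000633 S → |Z| = 1/|Y| = 1580 Ω, ∠Z = −∠Y = 6.12°
I = V/|Z| = 13/1580 = 8.22 mA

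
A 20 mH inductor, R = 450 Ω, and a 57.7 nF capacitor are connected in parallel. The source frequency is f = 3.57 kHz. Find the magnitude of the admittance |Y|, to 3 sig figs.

2.41 mS

ω = 2πf = 22430 rad/s
X_L = ωL = 449 Ω
X_C = 1/(ωC) = 773 Ω
Parallel: admittances add. Y = 1/R + 1/(jωL) + jωC
Y = (0.00222 − j0.000935) S
|Y| = 0.00241 S → |Z| = 1/|Y| = 415 Ω, ∠Z = −∠Y = 22.8°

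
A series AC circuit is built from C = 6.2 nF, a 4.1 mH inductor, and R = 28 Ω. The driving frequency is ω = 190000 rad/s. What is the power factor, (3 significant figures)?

X_L = ωL = 779 Ω
X_C = 1/(ωC) = 849 Ω
Net reactance X = X_L − X_C = -69.9 Ω
Z = 28.0 − j69.9 Ω
|Z| = √(28.0² + 69.9²) = 75.3 Ω
∠Z = arctan(-69.9/28.0) = -68.2°
cos φ = cos(-68.2°) = 0.372

0.372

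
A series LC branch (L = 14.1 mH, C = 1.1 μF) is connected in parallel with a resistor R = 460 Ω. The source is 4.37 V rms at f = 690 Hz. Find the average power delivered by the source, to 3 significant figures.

ω = 2πf = 4335 rad/s
X_L = ωL = 61.1 Ω
X_C = 1/(ωC) = 210 Ω
Branch 1: Z₁ = R = 460 Ω
Branch 2 (series LC): Z₂ = j(X_L − X_C) = −j149 Ω
Parallel: Z = Z₁Z₂/(Z₁+Z₂), |Z| = 141 Ω, ∠Z = -72.1°
I = V/|Z| = 30.9 mA
P = VI cos φ = 4.37 × 0.0309 × cos(-72.1°) = 41.5 mW

41.5 mW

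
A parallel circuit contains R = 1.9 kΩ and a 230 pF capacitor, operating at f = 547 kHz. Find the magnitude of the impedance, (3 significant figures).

ω = 2πf = 3.437e+06 rad/s
X_C = 1/(ωC) = 1270 Ω
Parallel: admittances add. Y = 1/R + jωC
Y = (0.000526 + j0.000790) S
|Y| = 0.000950 S → |Z| = 1/|Y| = 1050 Ω, ∠Z = −∠Y = -56.3°

1050 Ω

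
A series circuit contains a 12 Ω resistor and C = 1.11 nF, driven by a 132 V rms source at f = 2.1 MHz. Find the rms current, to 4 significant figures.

1.904 A

ω = 2πf = 1.319e+07 rad/s
X_C = 1/(ωC) = 68.28 Ω
Z = 12.00 − j68.28 Ω
|Z| = √(12.00² + 68.28²) = 69.32 Ω
I = V/|Z| = 132/69.32 = 1.904 A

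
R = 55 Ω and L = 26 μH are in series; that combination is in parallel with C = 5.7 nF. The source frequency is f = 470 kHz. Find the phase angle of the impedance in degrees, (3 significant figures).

ω = 2πf = 2.953e+06 rad/s
X_L = ωL = 76.8 Ω
X_C = 1/(ωC) = 59.4 Ω
Branch 1 (R+jX_L): Z₁ = 55.0 + j76.8 Ω, |Z₁| = 94.4 Ω
Branch 2 (−jX_C): Z₂ = −j59.4 Ω
Parallel: Z = Z₁Z₂/(Z₁+Z₂), |Z| = 97.3 Ω, ∠Z = -53.1°

-53.1°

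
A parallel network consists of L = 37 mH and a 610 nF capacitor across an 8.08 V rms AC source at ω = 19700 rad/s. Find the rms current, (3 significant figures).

X_L = ωL = 729 Ω
X_C = 1/(ωC) = 83.2 Ω
Parallel: admittances add. Y = 1/(jωL) + jωC
Y = (0 + j0.0106) S
|Y| = 0.0106 S → |Z| = 1/|Y| = 93.9 Ω, ∠Z = −∠Y = -90.0°
I = V/|Z| = 8.08/93.9 = 86.0 mA

86.0 mA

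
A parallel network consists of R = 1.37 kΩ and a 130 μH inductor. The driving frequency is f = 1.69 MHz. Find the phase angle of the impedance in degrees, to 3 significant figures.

ω = 2πf = 1.062e+07 rad/s
X_L = ωL = 1380 Ω
Parallel: admittances add. Y = 1/R + 1/(jωL)
Y = (0.000730 − j0.000724) S
|Y| = 0.00103 S → |Z| = 1/|Y| = 972 Ω, ∠Z = −∠Y = 44.8°

44.8°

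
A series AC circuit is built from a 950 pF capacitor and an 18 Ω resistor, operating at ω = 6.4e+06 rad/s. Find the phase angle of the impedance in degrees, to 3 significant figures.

-83.8°

X_C = 1/(ωC) = 164 Ω
Z = 18.0 − j164 Ω
|Z| = √(18.0² + 164²) = 165 Ω
∠Z = arctan(-164/18.0) = -83.8°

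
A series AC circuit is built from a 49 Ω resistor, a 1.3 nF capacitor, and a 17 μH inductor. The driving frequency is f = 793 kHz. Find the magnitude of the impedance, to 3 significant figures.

ω = 2πf = 4.983e+06 rad/s
X_L = ωL = 84.7 Ω
X_C = 1/(ωC) = 154 Ω
Net reactance X = X_L − X_C = -69.7 Ω
Z = 49.0 − j69.7 Ω
|Z| = √(49.0² + 69.7²) = 85.2 Ω

85.2 Ω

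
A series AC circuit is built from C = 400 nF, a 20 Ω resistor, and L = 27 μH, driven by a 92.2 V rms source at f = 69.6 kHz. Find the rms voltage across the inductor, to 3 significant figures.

52.1 V

ω = 2πf = 437300 rad/s
X_L = ωL = 11.8 Ω
X_C = 1/(ωC) = 5.72 Ω
Net reactance X = X_L − X_C = 6.09 Ω
Z = 20.0 + j6.09 Ω
|Z| = √(20.0² + 6.09²) = 20.9 Ω
I = V/|Z| = 4.41 A
V_L = I·|Z_L| = 4.41 × 11.8 = 52.1 V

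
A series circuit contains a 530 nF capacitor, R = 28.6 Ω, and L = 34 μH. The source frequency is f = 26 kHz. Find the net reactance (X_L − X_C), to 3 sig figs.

-6.00 Ω

ω = 2πf = 163400 rad/s
X_L = ωL = 5.55 Ω
X_C = 1/(ωC) = 11.5 Ω
X = 5.55 − 11.5 = -6.00 Ω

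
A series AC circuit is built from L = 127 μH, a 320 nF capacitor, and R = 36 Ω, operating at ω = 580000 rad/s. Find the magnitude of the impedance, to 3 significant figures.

77.2 Ω

X_L = ωL = 73.7 Ω
X_C = 1/(ωC) = 5.39 Ω
Net reactance X = X_L − X_C = 68.3 Ω
Z = 36.0 + j68.3 Ω
|Z| = √(36.0² + 68.3²) = 77.2 Ω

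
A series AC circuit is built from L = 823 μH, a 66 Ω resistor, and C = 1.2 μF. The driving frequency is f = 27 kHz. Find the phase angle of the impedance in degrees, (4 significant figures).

ω = 2πf = 169600 rad/s
X_L = ωL = 139.6 Ω
X_C = 1/(ωC) = 4.912 Ω
Net reactance X = X_L − X_C = 134.7 Ω
Z = 66.00 + j134.7 Ω
|Z| = √(66.00² + 134.7²) = 150.0 Ω
∠Z = arctan(134.7/66.00) = 63.90°

63.90°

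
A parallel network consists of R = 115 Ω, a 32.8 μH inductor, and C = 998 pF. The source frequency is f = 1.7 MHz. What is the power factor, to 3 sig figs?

0.744

ω = 2πf = 1.068e+07 rad/s
X_L = ωL = 350 Ω
X_C = 1/(ωC) = 93.8 Ω
Parallel: admittances add. Y = 1/R + 1/(jωL) + jωC
Y = (0.00870 + j0.00781) S
|Y| = 0.0117 S → |Z| = 1/|Y| = 85.6 Ω, ∠Z = −∠Y = -41.9°
cos φ = cos(-41.9°) = 0.744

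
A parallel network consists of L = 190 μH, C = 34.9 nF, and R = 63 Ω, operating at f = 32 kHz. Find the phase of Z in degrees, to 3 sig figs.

50.4°

ω = 2πf = 201100 rad/s
X_L = ωL = 38.2 Ω
X_C = 1/(ωC) = 143 Ω
Parallel: admittances add. Y = 1/R + 1/(jωL) + jωC
Y = (0.0159 − j0.0192) S
|Y| = 0.0249 S → |Z| = 1/|Y| = 40.2 Ω, ∠Z = −∠Y = 50.4°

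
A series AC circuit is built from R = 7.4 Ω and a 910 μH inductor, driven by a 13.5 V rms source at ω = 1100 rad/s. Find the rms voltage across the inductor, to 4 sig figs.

1.810 V

X_L = ωL = 1.001 Ω
Z = 7.400 + j1.001 Ω
|Z| = √(7.400² + 1.001²) = 7.467 Ω
I = V/|Z| = 1.808 A
V_L = I·|Z_L| = 1.808 × 1.001 = 1.810 V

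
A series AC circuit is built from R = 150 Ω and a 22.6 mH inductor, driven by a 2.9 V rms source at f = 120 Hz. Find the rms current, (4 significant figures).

ω = 2πf = 754.0 rad/s
X_L = ωL = 17.04 Ω
Z = 150.0 + j17.04 Ω
|Z| = √(150.0² + 17.04²) = 151.0 Ω
I = V/|Z| = 2.9/151.0 = 19.21 mA

19.21 mA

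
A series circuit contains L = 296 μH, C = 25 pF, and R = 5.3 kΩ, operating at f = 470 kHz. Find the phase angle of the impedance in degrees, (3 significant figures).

-67.3°

ω = 2πf = 2.953e+06 rad/s
X_L = ωL = 874 Ω
X_C = 1/(ωC) = 13500 Ω
Net reactance X = X_L − X_C = -12700 Ω
Z = 5300 − j12700 Ω
|Z| = √(5300² + 12700²) = 13700 Ω
∠Z = arctan(-12700/5300) = -67.3°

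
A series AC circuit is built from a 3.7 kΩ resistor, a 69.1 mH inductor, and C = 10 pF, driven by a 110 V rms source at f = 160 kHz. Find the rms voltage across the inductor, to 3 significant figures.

253 V

ω = 2πf = 1.005e+06 rad/s
X_L = ωL = 69500 Ω
X_C = 1/(ωC) = 99500 Ω
Net reactance X = X_L − X_C = -30000 Ω
Z = 3700 − j30000 Ω
|Z| = √(3700² + 30000²) = 30200 Ω
I = V/|Z| = 3.64 mA
V_L = I·|Z_L| = 0.00364 × 69500 = 253 V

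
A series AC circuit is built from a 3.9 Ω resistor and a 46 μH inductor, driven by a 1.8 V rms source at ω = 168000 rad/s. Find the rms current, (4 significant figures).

207.9 mA

X_L = ωL = 7.728 Ω
Z = 3.900 + j7.728 Ω
|Z| = √(3.900² + 7.728²) = 8.656 Ω
I = V/|Z| = 1.8/8.656 = 207.9 mA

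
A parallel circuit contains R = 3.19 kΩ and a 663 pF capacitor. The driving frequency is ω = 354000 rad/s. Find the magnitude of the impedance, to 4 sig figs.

X_C = 1/(ωC) = 4261 Ω
Parallel: admittances add. Y = 1/R + jωC
Y = (0.0003135 + j0.0002347) S
|Y| = 0.0003916 S → |Z| = 1/|Y| = 2554 Ω, ∠Z = −∠Y = -36.82°

2554 Ω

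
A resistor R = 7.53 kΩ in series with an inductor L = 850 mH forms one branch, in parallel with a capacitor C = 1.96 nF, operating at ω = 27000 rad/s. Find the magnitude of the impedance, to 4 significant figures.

X_L = ωL = 22950 Ω
X_C = 1/(ωC) = 18900 Ω
Branch 1 (R+jX_L): Z₁ = 7530 + j22950 Ω, |Z₁| = 24150 Ω
Branch 2 (−jX_C): Z₂ = −j18900 Ω
Parallel: Z = Z₁Z₂/(Z₁+Z₂), |Z| = 53370 Ω, ∠Z = -46.46°

53370 Ω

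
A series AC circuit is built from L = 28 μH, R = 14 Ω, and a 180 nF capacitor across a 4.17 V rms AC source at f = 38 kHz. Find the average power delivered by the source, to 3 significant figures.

517 mW

ω = 2πf = 238800 rad/s
X_L = ωL = 6.69 Ω
X_C = 1/(ωC) = 23.3 Ω
Net reactance X = X_L − X_C = -16.6 Ω
Z = 14.0 − j16.6 Ω
|Z| = √(14.0² + 16.6²) = 21.7 Ω
∠Z = arctan(-16.6/14.0) = -49.8°
I = V/|Z| = 192 mA
P = VI cos φ = 4.17 × 0.192 × cos(-49.8°) = 517 mW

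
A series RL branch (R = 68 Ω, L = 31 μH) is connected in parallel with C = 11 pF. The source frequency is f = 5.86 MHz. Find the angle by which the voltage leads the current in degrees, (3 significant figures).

ω = 2πf = 3.682e+07 rad/s
X_L = ωL = 1140 Ω
X_C = 1/(ωC) = 2470 Ω
Branch 1 (R+jX_L): Z₁ = 68.0 + j1140 Ω, |Z₁| = 1140 Ω
Branch 2 (−jX_C): Z₂ = −j2470 Ω
Parallel: Z = Z₁Z₂/(Z₁+Z₂), |Z| = 2120 Ω, ∠Z = 83.7°

83.7°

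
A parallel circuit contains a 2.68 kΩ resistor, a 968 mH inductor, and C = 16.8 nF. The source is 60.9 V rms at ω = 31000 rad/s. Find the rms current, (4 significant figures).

37.39 mA

X_L = ωL = 30010 Ω
X_C = 1/(ωC) = 1920 Ω
Parallel: admittances add. Y = 1/R + 1/(jωL) + jωC
Y = (0.0003731 + j0.0004875) S
|Y| = 0.0006139 S → |Z| = 1/|Y| = 1629 Ω, ∠Z = −∠Y = -52.57°
I = V/|Z| = 60.9/1629 = 37.39 mA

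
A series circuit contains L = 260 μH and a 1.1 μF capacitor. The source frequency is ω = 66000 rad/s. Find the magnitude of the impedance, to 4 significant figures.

X_L = ωL = 17.16 Ω
X_C = 1/(ωC) = 13.77 Ω
Net reactance X = X_L − X_C = 3.386 Ω
Z = j3.386 Ω
|Z| = √(0² + 3.386²) = 3.386 Ω

3.386 Ω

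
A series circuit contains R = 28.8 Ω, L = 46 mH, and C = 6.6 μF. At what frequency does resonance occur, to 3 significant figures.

289 Hz

ω₀ = 1/√(LC) = 1/√(0.046 × 6.6e-06) = 1815 rad/s
f₀ = ω₀/(2π) = 289 Hz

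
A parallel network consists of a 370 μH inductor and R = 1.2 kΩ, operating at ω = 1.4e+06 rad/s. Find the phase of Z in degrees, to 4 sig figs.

66.65°

X_L = ωL = 518.0 Ω
Parallel: admittances add. Y = 1/R + 1/(jωL)
Y = (0.0008333 − j0.001931) S
|Y| = 0.002103 S → |Z| = 1/|Y| = 475.6 Ω, ∠Z = −∠Y = 66.65°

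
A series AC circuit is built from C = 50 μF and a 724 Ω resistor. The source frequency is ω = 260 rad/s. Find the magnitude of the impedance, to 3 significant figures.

X_C = 1/(ωC) = 76.9 Ω
Z = 724 − j76.9 Ω
|Z| = √(724² + 76.9²) = 728 Ω

728 Ω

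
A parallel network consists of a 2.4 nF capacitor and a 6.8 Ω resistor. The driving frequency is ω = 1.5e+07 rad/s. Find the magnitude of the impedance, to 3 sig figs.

6.60 Ω

X_C = 1/(ωC) = 27.8 Ω
Parallel: admittances add. Y = 1/R + jωC
Y = (0.147 + j0.0360) S
|Y| = 0.151 S → |Z| = 1/|Y| = 6.60 Ω, ∠Z = −∠Y = -13.8°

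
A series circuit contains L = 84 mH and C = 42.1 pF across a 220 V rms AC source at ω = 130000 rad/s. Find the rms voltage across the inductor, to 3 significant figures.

X_L = ωL = 10900 Ω
X_C = 1/(ωC) = 183000 Ω
Net reactance X = X_L − X_C = -172000 Ω
Z = − j172000 Ω
|Z| = √(0² + 172000²) = 172000 Ω
I = V/|Z| = 1.28 mA
V_L = I·|Z_L| = 0.00128 × 10900 = 14.0 V

14.0 V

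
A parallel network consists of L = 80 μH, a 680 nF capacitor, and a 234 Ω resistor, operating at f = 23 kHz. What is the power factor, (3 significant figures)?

ω = 2πf = 144500 rad/s
X_L = ωL = 11.6 Ω
X_C = 1/(ωC) = 10.2 Ω
Parallel: admittances add. Y = 1/R + 1/(jωL) + jωC
Y = (0.00427 + j0.0118) S
|Y| = 0.0125 S → |Z| = 1/|Y| = 79.9 Ω, ∠Z = −∠Y = -70.0°
cos φ = cos(-70.0°) = 0.341

0.341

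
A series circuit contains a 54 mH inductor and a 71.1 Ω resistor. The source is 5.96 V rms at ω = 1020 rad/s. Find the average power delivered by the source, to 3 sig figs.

312 mW

X_L = ωL = 55.1 Ω
Z = 71.1 + j55.1 Ω
|Z| = √(71.1² + 55.1²) = 89.9 Ω
∠Z = arctan(55.1/71.1) = 37.8°
I = V/|Z| = 66.3 mA
P = VI cos φ = 5.96 × 0.0663 × cos(37.8°) = 312 mW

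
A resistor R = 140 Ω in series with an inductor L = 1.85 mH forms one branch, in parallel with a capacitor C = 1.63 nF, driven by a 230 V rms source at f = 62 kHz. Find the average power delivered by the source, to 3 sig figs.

ω = 2πf = 389600 rad/s
X_L = ωL = 721 Ω
X_C = 1/(ωC) = 1570 Ω
Branch 1 (R+jX_L): Z₁ = 140 + j721 Ω, |Z₁| = 734 Ω
Branch 2 (−jX_C): Z₂ = −j1570 Ω
Parallel: Z = Z₁Z₂/(Z₁+Z₂), |Z| = 1340 Ω, ∠Z = 69.7°
I = V/|Z| = 172 mA
P = VI cos φ = 230 × 0.172 × cos(69.7°) = 13.7 W

13.7 W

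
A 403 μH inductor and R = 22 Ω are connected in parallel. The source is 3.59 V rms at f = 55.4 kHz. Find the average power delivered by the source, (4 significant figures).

ω = 2πf = 348100 rad/s
X_L = ωL = 140.3 Ω
Parallel: admittances add. Y = 1/R + 1/(jωL)
Y = (0.04545 − j0.007129) S
|Y| = 0.04601 S → |Z| = 1/|Y| = 21.73 Ω, ∠Z = −∠Y = 8.913°
I = V/|Z| = 165.2 mA
P = VI cos φ = 3.59 × 0.1652 × cos(8.913°) = 585.8 mW

585.8 mW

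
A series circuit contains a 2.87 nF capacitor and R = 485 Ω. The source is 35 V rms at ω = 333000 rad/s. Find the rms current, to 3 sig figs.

30.3 mA

X_C = 1/(ωC) = 1050 Ω
Z = 485 − j1050 Ω
|Z| = √(485² + 1050²) = 1150 Ω
I = V/|Z| = 35/1150 = 30.3 mA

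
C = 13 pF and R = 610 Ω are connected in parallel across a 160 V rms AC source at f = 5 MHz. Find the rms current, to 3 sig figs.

270 mA

ω = 2πf = 3.142e+07 rad/s
X_C = 1/(ωC) = 2450 Ω
Parallel: admittances add. Y = 1/R + jωC
Y = (0.00164 + j0.000408) S
|Y| = 0.00169 S → |Z| = 1/|Y| = 592 Ω, ∠Z = −∠Y = -14.0°
I = V/|Z| = 160/592 = 270 mA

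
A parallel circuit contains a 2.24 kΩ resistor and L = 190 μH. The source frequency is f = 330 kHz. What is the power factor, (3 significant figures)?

ω = 2πf = 2.073e+06 rad/s
X_L = ωL = 394 Ω
Parallel: admittances add. Y = 1/R + 1/(jωL)
Y = (0.000446 − j0.00254) S
|Y| = 0.00258 S → |Z| = 1/|Y| = 388 Ω, ∠Z = −∠Y = 80.0°
cos φ = cos(80.0°) = 0.173

0.173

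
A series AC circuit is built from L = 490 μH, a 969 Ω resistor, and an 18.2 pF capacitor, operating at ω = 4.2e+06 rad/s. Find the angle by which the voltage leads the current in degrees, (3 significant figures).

-85.0°

X_L = ωL = 2060 Ω
X_C = 1/(ωC) = 13100 Ω
Net reactance X = X_L − X_C = -11000 Ω
Z = 969 − j11000 Ω
|Z| = √(969² + 11000²) = 11100 Ω
∠Z = arctan(-11000/969) = -85.0°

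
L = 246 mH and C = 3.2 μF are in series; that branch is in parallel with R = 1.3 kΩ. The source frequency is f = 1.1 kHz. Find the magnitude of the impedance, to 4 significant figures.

ω = 2πf = 6912 rad/s
X_L = ωL = 1700 Ω
X_C = 1/(ωC) = 45.21 Ω
Branch 1: Z₁ = R = 1300 Ω
Branch 2 (series LC): Z₂ = j(X_L − X_C) = j1655 Ω
Parallel: Z = Z₁Z₂/(Z₁+Z₂), |Z| = 1022 Ω, ∠Z = 38.15°

1022 Ω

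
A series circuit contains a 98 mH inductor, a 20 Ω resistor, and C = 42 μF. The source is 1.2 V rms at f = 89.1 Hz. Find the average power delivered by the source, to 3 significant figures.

52.2 mW

ω = 2πf = 559.8 rad/s
X_L = ωL = 54.9 Ω
X_C = 1/(ωC) = 42.5 Ω
Net reactance X = X_L − X_C = 12.3 Ω
Z = 20.0 + j12.3 Ω
|Z| = √(20.0² + 12.3²) = 23.5 Ω
∠Z = arctan(12.3/20.0) = 31.7°
I = V/|Z| = 51.1 mA
P = VI cos φ = 1.2 × 0.0511 × cos(31.7°) = 52.2 mW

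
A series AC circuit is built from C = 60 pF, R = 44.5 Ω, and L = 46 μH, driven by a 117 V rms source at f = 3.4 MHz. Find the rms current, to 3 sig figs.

ω = 2πf = 2.136e+07 rad/s
X_L = ωL = 983 Ω
X_C = 1/(ωC) = 780 Ω
Net reactance X = X_L − X_C = 203 Ω
Z = 44.5 + j203 Ω
|Z| = √(44.5² + 203²) = 207 Ω
I = V/|Z| = 117/207 = 564 mA

564 mA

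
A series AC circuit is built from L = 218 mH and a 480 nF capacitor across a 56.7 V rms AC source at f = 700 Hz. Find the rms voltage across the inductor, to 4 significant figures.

ω = 2πf = 4398 rad/s
X_L = ωL = 958.8 Ω
X_C = 1/(ωC) = 473.7 Ω
Net reactance X = X_L − X_C = 485.1 Ω
Z = j485.1 Ω
|Z| = √(0² + 485.1²) = 485.1 Ω
I = V/|Z| = 116.9 mA
V_L = I·|Z_L| = 0.1169 × 958.8 = 112.1 V

112.1 V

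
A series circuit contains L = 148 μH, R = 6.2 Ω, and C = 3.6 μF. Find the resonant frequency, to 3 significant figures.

ω₀ = 1/√(LC) = 1/√(0.000148 × 3.6e-06) = 43320 rad/s
f₀ = ω₀/(2π) = 6.90 kHz

6.90 kHz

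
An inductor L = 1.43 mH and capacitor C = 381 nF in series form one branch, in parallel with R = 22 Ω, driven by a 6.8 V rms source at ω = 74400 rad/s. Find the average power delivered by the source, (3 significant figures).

X_L = ωL = 106 Ω
X_C = 1/(ωC) = 35.3 Ω
Branch 1: Z₁ = R = 22.0 Ω
Branch 2 (series LC): Z₂ = j(X_L − X_C) = j71.1 Ω
Parallel: Z = Z₁Z₂/(Z₁+Z₂), |Z| = 21.0 Ω, ∠Z = 17.2°
I = V/|Z| = 324 mA
P = VI cos φ = 6.8 × 0.324 × cos(17.2°) = 2.10 W

2.10 W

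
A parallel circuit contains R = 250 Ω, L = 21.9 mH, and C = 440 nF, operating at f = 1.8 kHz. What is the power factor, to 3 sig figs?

ω = 2πf = 11310 rad/s
X_L = ωL = 248 Ω
X_C = 1/(ωC) = 201 Ω
Parallel: admittances add. Y = 1/R + 1/(jωL) + jωC
Y = (0.00400 + j0.000939) S
|Y| = 0.00411 S → |Z| = 1/|Y| = 243 Ω, ∠Z = −∠Y = -13.2°
cos φ = cos(-13.2°) = 0.974

0.974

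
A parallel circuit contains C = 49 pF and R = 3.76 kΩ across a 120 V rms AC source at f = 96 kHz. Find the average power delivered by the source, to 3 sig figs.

ω = 2πf = 603200 rad/s
X_C = 1/(ωC) = 33800 Ω
Parallel: admittances add. Y = 1/R + jωC
Y = (0.000266 + j2.96e-05) S
|Y| = 0.000268 S → |Z| = 1/|Y| = 3740 Ω, ∠Z = −∠Y = -6.34°
I = V/|Z| = 32.1 mA
P = VI cos φ = 120 × 0.0321 × cos(-6.34°) = 3.83 W

3.83 W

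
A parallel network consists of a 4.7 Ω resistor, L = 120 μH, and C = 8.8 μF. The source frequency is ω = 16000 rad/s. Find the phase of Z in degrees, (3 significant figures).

60.8°

X_L = ωL = 1.92 Ω
X_C = 1/(ωC) = 7.10 Ω
Parallel: admittances add. Y = 1/R + 1/(jωL) + jωC
Y = (0.213 − j0.380) S
|Y| = 0.436 S → |Z| = 1/|Y| = 2.30 Ω, ∠Z = −∠Y = 60.8°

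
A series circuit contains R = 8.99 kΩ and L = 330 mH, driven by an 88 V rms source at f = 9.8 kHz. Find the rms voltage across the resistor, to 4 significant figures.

35.60 V

ω = 2πf = 61580 rad/s
X_L = ωL = 20320 Ω
Z = 8990 + j20320 Ω
|Z| = √(8990² + 20320²) = 22220 Ω
I = V/|Z| = 3.960 mA
V_R = I·|Z_R| = 0.003960 × 8990 = 35.60 V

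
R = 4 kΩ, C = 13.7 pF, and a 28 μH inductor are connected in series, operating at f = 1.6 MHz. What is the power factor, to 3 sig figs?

ω = 2πf = 1.005e+07 rad/s
X_L = ωL = 281 Ω
X_C = 1/(ωC) = 7260 Ω
Net reactance X = X_L − X_C = -6980 Ω
Z = 4000 − j6980 Ω
|Z| = √(4000² + 6980²) = 8040 Ω
∠Z = arctan(-6980/4000) = -60.2°
cos φ = cos(-60.2°) = 0.497

0.497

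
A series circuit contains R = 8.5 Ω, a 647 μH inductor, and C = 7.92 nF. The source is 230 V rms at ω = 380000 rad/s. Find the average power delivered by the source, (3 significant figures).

59.6 W

X_L = ωL = 246 Ω
X_C = 1/(ωC) = 332 Ω
Net reactance X = X_L − X_C = -86.4 Ω
Z = 8.50 − j86.4 Ω
|Z| = √(8.50² + 86.4²) = 86.8 Ω
∠Z = arctan(-86.4/8.50) = -84.4°
I = V/|Z| = 2.65 A
P = VI cos φ = 230 × 2.65 × cos(-84.4°) = 59.6 W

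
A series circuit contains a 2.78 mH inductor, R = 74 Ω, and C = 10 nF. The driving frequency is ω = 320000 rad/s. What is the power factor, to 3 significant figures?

0.127

X_L = ωL = 890 Ω
X_C = 1/(ωC) = 312 Ω
Net reactance X = X_L − X_C = 577 Ω
Z = 74.0 + j577 Ω
|Z| = √(74.0² + 577²) = 582 Ω
∠Z = arctan(577/74.0) = 82.7°
cos φ = cos(82.7°) = 0.127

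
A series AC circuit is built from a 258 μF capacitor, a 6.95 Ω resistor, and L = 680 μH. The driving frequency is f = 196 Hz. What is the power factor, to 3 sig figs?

0.949

ω = 2πf = 1232 rad/s
X_L = ωL = 0.837 Ω
X_C = 1/(ωC) = 3.15 Ω
Net reactance X = X_L − X_C = -2.31 Ω
Z = 6.95 − j2.31 Ω
|Z| = √(6.95² + 2.31²) = 7.32 Ω
∠Z = arctan(-2.31/6.95) = -18.4°
cos φ = cos(-18.4°) = 0.949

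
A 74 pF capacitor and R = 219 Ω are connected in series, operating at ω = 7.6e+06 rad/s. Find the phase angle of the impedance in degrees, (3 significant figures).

X_C = 1/(ωC) = 1780 Ω
Z = 219 − j1780 Ω
|Z| = √(219² + 1780²) = 1790 Ω
∠Z = arctan(-1780/219) = -83.0°

-83.0°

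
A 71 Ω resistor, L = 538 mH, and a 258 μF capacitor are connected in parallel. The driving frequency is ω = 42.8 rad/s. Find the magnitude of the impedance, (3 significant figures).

X_L = ωL = 23.0 Ω
X_C = 1/(ωC) = 90.6 Ω
Parallel: admittances add. Y = 1/R + 1/(jωL) + jωC
Y = (0.0141 − j0.0324) S
|Y| = 0.0353 S → |Z| = 1/|Y| = 28.3 Ω, ∠Z = −∠Y = 66.5°

28.3 Ω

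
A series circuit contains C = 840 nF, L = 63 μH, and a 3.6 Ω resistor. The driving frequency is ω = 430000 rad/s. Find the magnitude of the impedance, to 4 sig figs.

X_L = ωL = 27.09 Ω
X_C = 1/(ωC) = 2.769 Ω
Net reactance X = X_L − X_C = 24.32 Ω
Z = 3.600 + j24.32 Ω
|Z| = √(3.600² + 24.32²) = 24.59 Ω

24.59 Ω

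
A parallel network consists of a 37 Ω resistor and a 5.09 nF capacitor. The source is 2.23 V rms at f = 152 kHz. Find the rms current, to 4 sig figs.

ω = 2πf = 955000 rad/s
X_C = 1/(ωC) = 205.7 Ω
Parallel: admittances add. Y = 1/R + jωC
Y = (0.02703 + j0.004861) S
|Y| = 0.02746 S → |Z| = 1/|Y| = 36.42 Ω, ∠Z = −∠Y = -10.20°
I = V/|Z| = 2.23/36.42 = 61.24 mA

61.24 mA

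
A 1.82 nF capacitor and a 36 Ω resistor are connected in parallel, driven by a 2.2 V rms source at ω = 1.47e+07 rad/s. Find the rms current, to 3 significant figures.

84.8 mA

X_C = 1/(ωC) = 37.4 Ω
Parallel: admittances add. Y = 1/R + jωC
Y = (0.0278 + j0.0268) S
|Y| = 0.0386 S → |Z| = 1/|Y| = 25.9 Ω, ∠Z = −∠Y = -43.9°
I = V/|Z| = 2.2/25.9 = 84.8 mA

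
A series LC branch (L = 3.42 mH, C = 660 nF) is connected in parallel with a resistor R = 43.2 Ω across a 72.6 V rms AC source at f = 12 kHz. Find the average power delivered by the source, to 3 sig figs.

ω = 2πf = 75400 rad/s
X_L = ωL = 258 Ω
X_C = 1/(ωC) = 20.1 Ω
Branch 1: Z₁ = R = 43.2 Ω
Branch 2 (series LC): Z₂ = j(X_L − X_C) = j238 Ω
Parallel: Z = Z₁Z₂/(Z₁+Z₂), |Z| = 42.5 Ω, ∠Z = 10.3°
I = V/|Z| = 1.71 A
P = VI cos φ = 72.6 × 1.71 × cos(10.3°) = 122 W

122 W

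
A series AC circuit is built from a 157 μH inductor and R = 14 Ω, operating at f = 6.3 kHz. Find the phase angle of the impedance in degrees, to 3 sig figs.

ω = 2πf = 39580 rad/s
X_L = ωL = 6.21 Ω
Z = 14.0 + j6.21 Ω
|Z| = √(14.0² + 6.21²) = 15.3 Ω
∠Z = arctan(6.21/14.0) = 23.9°

23.9°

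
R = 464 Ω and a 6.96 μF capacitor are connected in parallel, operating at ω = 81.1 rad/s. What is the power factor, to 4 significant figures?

0.9674

X_C = 1/(ωC) = 1772 Ω
Parallel: admittances add. Y = 1/R + jωC
Y = (0.002155 + j0.0005645) S
|Y| = 0.002228 S → |Z| = 1/|Y| = 448.9 Ω, ∠Z = −∠Y = -14.68°
cos φ = cos(-14.68°) = 0.9674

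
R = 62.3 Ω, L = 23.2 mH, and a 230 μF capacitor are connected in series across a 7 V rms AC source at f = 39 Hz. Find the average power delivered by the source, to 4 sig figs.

ω = 2πf = 245.0 rad/s
X_L = ωL = 5.685 Ω
X_C = 1/(ωC) = 17.74 Ω
Net reactance X = X_L − X_C = -12.06 Ω
Z = 62.30 − j12.06 Ω
|Z| = √(62.30² + 12.06²) = 63.46 Ω
∠Z = arctan(-12.06/62.30) = -10.95°
I = V/|Z| = 110.3 mA
P = VI cos φ = 7 × 0.1103 × cos(-10.95°) = 758.1 mW

758.1 mW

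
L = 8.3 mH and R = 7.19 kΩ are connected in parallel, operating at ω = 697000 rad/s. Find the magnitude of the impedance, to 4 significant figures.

4507 Ω

X_L = ωL = 5785 Ω
Parallel: admittances add. Y = 1/R + 1/(jωL)
Y = (0.0001391 − j0.0001729) S
|Y| = 0.0002219 S → |Z| = 1/|Y| = 4507 Ω, ∠Z = −∠Y = 51.18°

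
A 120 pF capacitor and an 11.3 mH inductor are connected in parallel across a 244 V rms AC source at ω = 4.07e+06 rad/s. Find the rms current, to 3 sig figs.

114 mA

X_L = ωL = 46000 Ω
X_C = 1/(ωC) = 2050 Ω
Parallel: admittances add. Y = 1/(jωL) + jωC
Y = (0 + j0.000467) S
|Y| = 0.000467 S → |Z| = 1/|Y| = 2140 Ω, ∠Z = −∠Y = -90.0°
I = V/|Z| = 244/2140 = 114 mA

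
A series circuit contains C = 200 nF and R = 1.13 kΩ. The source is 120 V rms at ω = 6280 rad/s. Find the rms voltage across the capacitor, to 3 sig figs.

X_C = 1/(ωC) = 796 Ω
Z = 1130 − j796 Ω
|Z| = √(1130² + 796²) = 1380 Ω
I = V/|Z| = 86.8 mA
V_C = I·|Z_C| = 0.0868 × 796 = 69.1 V

69.1 V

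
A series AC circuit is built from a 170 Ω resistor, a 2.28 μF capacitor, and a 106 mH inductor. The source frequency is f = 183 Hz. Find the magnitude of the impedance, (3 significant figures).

310 Ω

ω = 2πf = 1150 rad/s
X_L = ωL = 122 Ω
X_C = 1/(ωC) = 381 Ω
Net reactance X = X_L − X_C = -260 Ω
Z = 170 − j260 Ω
|Z| = √(170² + 260²) = 310 Ω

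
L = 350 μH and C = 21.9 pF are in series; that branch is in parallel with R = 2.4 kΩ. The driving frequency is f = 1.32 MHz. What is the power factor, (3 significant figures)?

ω = 2πf = 8.294e+06 rad/s
X_L = ωL = 2900 Ω
X_C = 1/(ωC) = 5510 Ω
Branch 1: Z₁ = R = 2400 Ω
Branch 2 (series LC): Z₂ = j(X_L − X_C) = −j2600 Ω
Parallel: Z = Z₁Z₂/(Z₁+Z₂), |Z| = 1760 Ω, ∠Z = -42.7°
cos φ = cos(-42.7°) = 0.735

0.735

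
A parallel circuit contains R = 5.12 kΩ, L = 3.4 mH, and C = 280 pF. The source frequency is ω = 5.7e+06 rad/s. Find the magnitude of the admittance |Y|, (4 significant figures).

1.557 mS

X_L = ωL = 19380 Ω
X_C = 1/(ωC) = 626.6 Ω
Parallel: admittances add. Y = 1/R + 1/(jωL) + jωC
Y = (0.0001953 + j0.001544) S
|Y| = 0.001557 S → |Z| = 1/|Y| = 642.4 Ω, ∠Z = −∠Y = -82.79°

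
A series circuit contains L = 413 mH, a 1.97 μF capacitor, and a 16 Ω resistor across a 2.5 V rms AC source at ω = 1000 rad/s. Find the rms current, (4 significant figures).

26.05 mA

X_L = ωL = 413.0 Ω
X_C = 1/(ωC) = 507.6 Ω
Net reactance X = X_L − X_C = -94.61 Ω
Z = 16.00 − j94.61 Ω
|Z| = √(16.00² + 94.61²) = 95.96 Ω
I = V/|Z| = 2.5/95.96 = 26.05 mA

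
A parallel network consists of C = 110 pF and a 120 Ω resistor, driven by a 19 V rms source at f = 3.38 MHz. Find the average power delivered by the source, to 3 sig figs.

3.01 W

ω = 2πf = 2.124e+07 rad/s
X_C = 1/(ωC) = 428 Ω
Parallel: admittances add. Y = 1/R + jωC
Y = (0.00833 + j0.00234) S
|Y| = 0.00865 S → |Z| = 1/|Y| = 116 Ω, ∠Z = −∠Y = -15.7°
I = V/|Z| = 164 mA
P = VI cos φ = 19 × 0.164 × cos(-15.7°) = 3.01 W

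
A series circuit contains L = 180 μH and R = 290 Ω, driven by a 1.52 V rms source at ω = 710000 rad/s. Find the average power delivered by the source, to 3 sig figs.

X_L = ωL = 128 Ω
Z = 290 + j128 Ω
|Z| = √(290² + 128²) = 317 Ω
∠Z = arctan(128/290) = 23.8°
I = V/|Z| = 4.80 mA
P = VI cos φ = 1.52 × 0.00480 × cos(23.8°) = 6.67 mW

6.67 mW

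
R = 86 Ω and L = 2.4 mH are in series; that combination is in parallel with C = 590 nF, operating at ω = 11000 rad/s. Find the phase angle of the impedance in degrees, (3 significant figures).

-16.9°

X_L = ωL = 26.4 Ω
X_C = 1/(ωC) = 154 Ω
Branch 1 (R+jX_L): Z₁ = 86.0 + j26.4 Ω, |Z₁| = 90.0 Ω
Branch 2 (−jX_C): Z₂ = −j154 Ω
Parallel: Z = Z₁Z₂/(Z₁+Z₂), |Z| = 90.0 Ω, ∠Z = -16.9°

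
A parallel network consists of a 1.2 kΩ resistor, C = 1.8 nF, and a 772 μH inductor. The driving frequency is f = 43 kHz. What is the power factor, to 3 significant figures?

ω = 2πf = 270200 rad/s
X_L = ωL = 209 Ω
X_C = 1/(ωC) = 2060 Ω
Parallel: admittances add. Y = 1/R + 1/(jωL) + jωC
Y = (0.000833 − j0.00431) S
|Y| = 0.00439 S → |Z| = 1/|Y| = 228 Ω, ∠Z = −∠Y = 79.1°
cos φ = cos(79.1°) = 0.190

0.190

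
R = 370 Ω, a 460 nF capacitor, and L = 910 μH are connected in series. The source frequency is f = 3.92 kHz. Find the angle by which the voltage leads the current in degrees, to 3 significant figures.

ω = 2πf = 24630 rad/s
X_L = ωL = 22.4 Ω
X_C = 1/(ωC) = 88.3 Ω
Net reactance X = X_L − X_C = -65.8 Ω
Z = 370 − j65.8 Ω
|Z| = √(370² + 65.8²) = 376 Ω
∠Z = arctan(-65.8/370) = -10.1°

-10.1°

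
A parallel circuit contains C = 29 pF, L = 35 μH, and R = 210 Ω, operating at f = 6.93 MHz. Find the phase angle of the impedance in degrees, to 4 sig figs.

-7.259°

ω = 2πf = 4.354e+07 rad/s
X_L = ωL = 1524 Ω
X_C = 1/(ωC) = 791.9 Ω
Parallel: admittances add. Y = 1/R + 1/(jωL) + jωC
Y = (0.004762 + j0.0006066) S
|Y| = 0.004800 S → |Z| = 1/|Y| = 208.3 Ω, ∠Z = −∠Y = -7.259°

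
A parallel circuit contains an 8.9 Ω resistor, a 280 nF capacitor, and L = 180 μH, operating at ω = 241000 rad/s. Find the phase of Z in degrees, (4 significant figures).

X_L = ωL = 43.38 Ω
X_C = 1/(ωC) = 14.82 Ω
Parallel: admittances add. Y = 1/R + 1/(jωL) + jωC
Y = (0.1124 + j0.04443) S
|Y| = 0.1208 S → |Z| = 1/|Y| = 8.276 Ω, ∠Z = −∠Y = -21.57°

-21.57°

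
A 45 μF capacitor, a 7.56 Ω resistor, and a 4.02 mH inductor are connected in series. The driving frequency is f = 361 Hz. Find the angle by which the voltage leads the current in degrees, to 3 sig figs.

-5.13°

ω = 2πf = 2268 rad/s
X_L = ωL = 9.12 Ω
X_C = 1/(ωC) = 9.80 Ω
Net reactance X = X_L − X_C = -0.679 Ω
Z = 7.56 − j0.679 Ω
|Z| = √(7.56² + 0.679²) = 7.59 Ω
∠Z = arctan(-0.679/7.56) = -5.13°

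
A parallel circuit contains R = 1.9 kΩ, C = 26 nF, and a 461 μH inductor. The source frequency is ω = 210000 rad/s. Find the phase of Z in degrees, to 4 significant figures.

83.83°

X_L = ωL = 96.81 Ω
X_C = 1/(ωC) = 183.2 Ω
Parallel: admittances add. Y = 1/R + 1/(jωL) + jωC
Y = (0.0005263 − j0.004870) S
|Y| = 0.004898 S → |Z| = 1/|Y| = 204.2 Ω, ∠Z = −∠Y = 83.83°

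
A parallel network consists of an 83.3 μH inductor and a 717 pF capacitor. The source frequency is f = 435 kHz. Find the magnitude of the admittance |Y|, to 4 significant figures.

ω = 2πf = 2.733e+06 rad/s
X_L = ωL = 227.7 Ω
X_C = 1/(ωC) = 510.3 Ω
Parallel: admittances add. Y = 1/(jωL) + jωC
Y = (0 − j0.002433) S
|Y| = 0.002433 S → |Z| = 1/|Y| = 411.1 Ω, ∠Z = −∠Y = 90.00°

2.433 mS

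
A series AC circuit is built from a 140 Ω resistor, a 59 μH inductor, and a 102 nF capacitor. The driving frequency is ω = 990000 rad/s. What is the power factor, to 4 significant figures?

X_L = ωL = 58.41 Ω
X_C = 1/(ωC) = 9.903 Ω
Net reactance X = X_L − X_C = 48.51 Ω
Z = 140.0 + j48.51 Ω
|Z| = √(140.0² + 48.51²) = 148.2 Ω
∠Z = arctan(48.51/140.0) = 19.11°
cos φ = cos(19.11°) = 0.9449

0.9449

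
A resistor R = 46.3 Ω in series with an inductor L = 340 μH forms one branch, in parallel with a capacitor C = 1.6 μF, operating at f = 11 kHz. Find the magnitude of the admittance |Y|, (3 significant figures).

103 mS

ω = 2πf = 69120 rad/s
X_L = ωL = 23.5 Ω
X_C = 1/(ωC) = 9.04 Ω
Branch 1 (R+jX_L): Z₁ = 46.3 + j23.5 Ω, |Z₁| = 51.9 Ω
Branch 2 (−jX_C): Z₂ = −j9.04 Ω
Parallel: Z = Z₁Z₂/(Z₁+Z₂), |Z| = 9.68 Ω, ∠Z = -80.4°
|Y| = 1/|Z| = 103 mS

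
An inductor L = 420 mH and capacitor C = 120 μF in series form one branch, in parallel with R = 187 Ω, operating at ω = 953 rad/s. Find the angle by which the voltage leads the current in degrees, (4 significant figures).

25.53°

X_L = ωL = 400.3 Ω
X_C = 1/(ωC) = 8.744 Ω
Branch 1: Z₁ = R = 187.0 Ω
Branch 2 (series LC): Z₂ = j(X_L − X_C) = j391.5 Ω
Parallel: Z = Z₁Z₂/(Z₁+Z₂), |Z| = 168.7 Ω, ∠Z = 25.53°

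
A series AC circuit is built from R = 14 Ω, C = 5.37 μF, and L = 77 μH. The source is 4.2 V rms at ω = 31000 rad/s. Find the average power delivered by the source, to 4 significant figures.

X_L = ωL = 2.387 Ω
X_C = 1/(ωC) = 6.007 Ω
Net reactance X = X_L − X_C = -3.620 Ω
Z = 14.00 − j3.620 Ω
|Z| = √(14.00² + 3.620²) = 14.46 Ω
∠Z = arctan(-3.620/14.00) = -14.50°
I = V/|Z| = 290.4 mA
P = VI cos φ = 4.2 × 0.2904 × cos(-14.50°) = 1.181 W

1.181 W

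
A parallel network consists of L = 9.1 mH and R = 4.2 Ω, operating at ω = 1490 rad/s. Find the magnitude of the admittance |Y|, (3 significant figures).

X_L = ωL = 13.6 Ω
Parallel: admittances add. Y = 1/R + 1/(jωL)
Y = (0.238 − j0.0738) S
|Y| = 0.249 S → |Z| = 1/|Y| = 4.01 Ω, ∠Z = −∠Y = 17.2°

249 mS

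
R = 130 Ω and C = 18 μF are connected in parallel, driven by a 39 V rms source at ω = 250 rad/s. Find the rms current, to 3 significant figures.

348 mA

X_C = 1/(ωC) = 222 Ω
Parallel: admittances add. Y = 1/R + jωC
Y = (0.00769 + j0.00450) S
|Y| = 0.00891 S → |Z| = 1/|Y| = 112 Ω, ∠Z = −∠Y = -30.3°
I = V/|Z| = 39/112 = 348 mA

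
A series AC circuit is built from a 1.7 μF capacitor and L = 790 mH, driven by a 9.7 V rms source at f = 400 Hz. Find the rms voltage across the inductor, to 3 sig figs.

ω = 2πf = 2513 rad/s
X_L = ωL = 1990 Ω
X_C = 1/(ωC) = 234 Ω
Net reactance X = X_L − X_C = 1750 Ω
Z = j1750 Ω
|Z| = √(0² + 1750²) = 1750 Ω
I = V/|Z| = 5.54 mA
V_L = I·|Z_L| = 0.00554 × 1990 = 11.0 V

11.0 V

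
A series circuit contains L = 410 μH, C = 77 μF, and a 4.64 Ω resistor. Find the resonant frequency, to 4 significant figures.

895.7 Hz

ω₀ = 1/√(LC) = 1/√(0.00041 × 7.7e-05) = 5628 rad/s
f₀ = ω₀/(2π) = 895.7 Hz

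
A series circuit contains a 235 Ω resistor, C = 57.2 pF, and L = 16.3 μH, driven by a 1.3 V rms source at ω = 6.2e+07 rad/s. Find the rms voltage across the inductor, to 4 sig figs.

1.716 V

X_L = ωL = 1011 Ω
X_C = 1/(ωC) = 282.0 Ω
Net reactance X = X_L − X_C = 728.6 Ω
Z = 235.0 + j728.6 Ω
|Z| = √(235.0² + 728.6²) = 765.6 Ω
I = V/|Z| = 1.698 mA
V_L = I·|Z_L| = 0.001698 × 1011 = 1.716 V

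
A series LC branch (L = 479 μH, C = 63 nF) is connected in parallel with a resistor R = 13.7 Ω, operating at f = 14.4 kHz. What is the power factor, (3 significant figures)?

ω = 2πf = 90480 rad/s
X_L = ωL = 43.3 Ω
X_C = 1/(ωC) = 175 Ω
Branch 1: Z₁ = R = 13.7 Ω
Branch 2 (series LC): Z₂ = j(X_L − X_C) = −j132 Ω
Parallel: Z = Z₁Z₂/(Z₁+Z₂), |Z| = 13.6 Ω, ∠Z = -5.92°
cos φ = cos(-5.92°) = 0.995

0.995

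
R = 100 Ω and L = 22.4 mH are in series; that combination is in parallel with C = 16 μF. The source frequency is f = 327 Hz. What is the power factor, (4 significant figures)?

ω = 2πf = 2055 rad/s
X_L = ωL = 46.02 Ω
X_C = 1/(ωC) = 30.42 Ω
Branch 1 (R+jX_L): Z₁ = 100.0 + j46.02 Ω, |Z₁| = 110.1 Ω
Branch 2 (−jX_C): Z₂ = −j30.42 Ω
Parallel: Z = Z₁Z₂/(Z₁+Z₂), |Z| = 33.09 Ω, ∠Z = -74.16°
cos φ = cos(-74.16°) = 0.2730

0.2730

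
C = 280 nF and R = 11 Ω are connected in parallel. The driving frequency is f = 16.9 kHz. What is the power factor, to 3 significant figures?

0.950

ω = 2πf = 106200 rad/s
X_C = 1/(ωC) = 33.6 Ω
Parallel: admittances add. Y = 1/R + jωC
Y = (0.0909 + j0.0297) S
|Y| = 0.0956 S → |Z| = 1/|Y| = 10.5 Ω, ∠Z = −∠Y = -18.1°
cos φ = cos(-18.1°) = 0.950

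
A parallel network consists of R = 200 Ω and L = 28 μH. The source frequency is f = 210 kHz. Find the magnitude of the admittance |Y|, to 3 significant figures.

ω = 2πf = 1.319e+06 rad/s
X_L = ωL = 36.9 Ω
Parallel: admittances add. Y = 1/R + 1/(jωL)
Y = (0.00500 − j0.0271) S
|Y| = 0.0275 S → |Z| = 1/|Y| = 36.3 Ω, ∠Z = −∠Y = 79.5°

27.5 mS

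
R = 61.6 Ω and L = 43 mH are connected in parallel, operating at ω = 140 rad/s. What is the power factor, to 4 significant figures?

X_L = ωL = 6.020 Ω
Parallel: admittances add. Y = 1/R + 1/(jωL)
Y = (0.01623 − j0.1661) S
|Y| = 0.1669 S → |Z| = 1/|Y| = 5.991 Ω, ∠Z = −∠Y = 84.42°
cos φ = cos(84.42°) = 0.09726

0.09726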